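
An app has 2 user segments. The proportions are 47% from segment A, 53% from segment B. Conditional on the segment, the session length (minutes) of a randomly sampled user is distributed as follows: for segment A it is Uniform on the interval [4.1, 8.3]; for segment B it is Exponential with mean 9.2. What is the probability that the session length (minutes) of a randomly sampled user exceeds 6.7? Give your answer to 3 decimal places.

0.435

Conditional on each segment, P(X > 6.7): A: 0.380952; B: 0.482748.
By total probability, P(X > 6.7) = 0.47·0.380952 + 0.53·0.482748 = 0.434904.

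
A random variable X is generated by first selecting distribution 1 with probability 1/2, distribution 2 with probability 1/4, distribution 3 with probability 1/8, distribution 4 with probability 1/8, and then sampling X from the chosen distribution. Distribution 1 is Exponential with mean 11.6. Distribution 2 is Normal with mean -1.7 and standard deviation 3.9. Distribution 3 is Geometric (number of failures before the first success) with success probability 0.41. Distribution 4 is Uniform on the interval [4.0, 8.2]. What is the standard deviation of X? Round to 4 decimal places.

10.2327

Per component, 1: μ=11.6, E[X²]=269.12; 2: μ=-1.7, E[X²]=18.1; 3: μ=1.43902, E[X²]=5.58061; 4: μ=6.1, E[X²]=38.68.
E[X] = 0.5·11.6 + 0.25·-1.7 + 0.125·1.43902 + 0.125·6.1 = 6.31738.
E[X²] = 0.5·269.12 + 0.25·18.1 + 0.125·5.58061 + 0.125·38.68 = 144.618.
Var(X) = E[X²] − (E[X])² = 144.618 − 39.9093 = 104.708.
SD(X) = √104.708 = 10.2327.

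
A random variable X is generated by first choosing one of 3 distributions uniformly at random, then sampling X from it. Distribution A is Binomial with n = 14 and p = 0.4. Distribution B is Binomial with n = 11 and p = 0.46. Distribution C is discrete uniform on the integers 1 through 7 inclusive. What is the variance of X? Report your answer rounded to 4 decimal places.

Per component, A: μ=5.6, E[X²]=34.72; B: μ=5.06, E[X²]=28.336; C: μ=4, E[X²]=20.
E[X] = 0.333333·5.6 + 0.333333·5.06 + 0.333333·4 = 4.88667.
E[X²] = 0.333333·34.72 + 0.333333·28.336 + 0.333333·20 = 27.6853.
Var(X) = E[X²] − (E[X])² = 27.6853 − 23.8795 = 3.80582.

3.8058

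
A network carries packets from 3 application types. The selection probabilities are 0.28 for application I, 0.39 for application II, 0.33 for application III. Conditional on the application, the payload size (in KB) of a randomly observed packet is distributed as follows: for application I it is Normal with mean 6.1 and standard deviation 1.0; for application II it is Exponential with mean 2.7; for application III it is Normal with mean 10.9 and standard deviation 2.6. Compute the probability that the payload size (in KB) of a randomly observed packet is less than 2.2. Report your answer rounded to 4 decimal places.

Conditional on each application, P(X < 2.2): I: 4.80963e-05; II: 0.557279; III: 0.000409705.
By total probability, P(X < 2.2) = 0.28·4.80963e-05 + 0.39·0.557279 + 0.33·0.000409705 = 0.217487.

0.2175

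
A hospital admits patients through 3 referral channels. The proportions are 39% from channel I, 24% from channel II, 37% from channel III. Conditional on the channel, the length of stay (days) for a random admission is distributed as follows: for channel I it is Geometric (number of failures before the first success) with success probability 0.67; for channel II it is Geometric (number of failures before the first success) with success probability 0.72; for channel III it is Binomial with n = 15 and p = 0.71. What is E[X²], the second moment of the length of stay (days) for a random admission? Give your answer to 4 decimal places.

For each component E[X²] = Var + (mean)², giving I: 0.977723; II: 0.691358; III: 116.511.
Overall E[X²] = 0.39·0.977723 + 0.24·0.691358 + 0.37·116.511 = 43.6563.

43.6563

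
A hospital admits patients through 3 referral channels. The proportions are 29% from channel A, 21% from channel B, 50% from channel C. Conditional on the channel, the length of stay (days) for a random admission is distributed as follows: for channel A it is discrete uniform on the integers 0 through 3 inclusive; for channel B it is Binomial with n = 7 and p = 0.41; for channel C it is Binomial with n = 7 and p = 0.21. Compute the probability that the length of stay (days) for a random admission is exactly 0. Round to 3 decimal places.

0.174

Conditional on each channel, P(X = 0): A: 0.25; B: 0.0248865; C: 0.192039.
By total probability, P(X = 0) = 0.29·0.25 + 0.21·0.0248865 + 0.5·0.192039 = 0.173746.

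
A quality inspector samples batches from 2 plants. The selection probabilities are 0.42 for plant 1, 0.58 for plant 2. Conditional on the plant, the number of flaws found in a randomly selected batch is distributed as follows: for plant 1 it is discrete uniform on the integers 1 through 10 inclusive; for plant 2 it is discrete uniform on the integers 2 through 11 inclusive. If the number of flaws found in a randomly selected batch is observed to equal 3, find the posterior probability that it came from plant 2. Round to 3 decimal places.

0.580

Likelihoods P(X=3 | ·): 1: 0.1; 2: 0.1.
Posterior ∝ prior × likelihood. Numerator for 2: 0.58·0.1 = 0.058.
Normalizing constant: 0.42·0.1 + 0.58·0.1 = 0.1.
P(2 | observation) = 0.058 / 0.1 = 0.58.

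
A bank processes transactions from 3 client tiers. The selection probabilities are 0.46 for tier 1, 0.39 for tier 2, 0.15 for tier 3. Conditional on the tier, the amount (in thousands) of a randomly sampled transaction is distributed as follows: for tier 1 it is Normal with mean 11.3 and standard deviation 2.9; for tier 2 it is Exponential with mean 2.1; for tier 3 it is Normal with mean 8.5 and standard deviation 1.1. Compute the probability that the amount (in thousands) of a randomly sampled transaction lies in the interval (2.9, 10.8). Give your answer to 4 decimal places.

0.4407

Conditional on each tier, P(2.9 < X < 10.8): 1: 0.42967; 2: 0.245498; 3: 0.981732.
By total probability, P(2.9 < X < 10.8) = 0.46·0.42967 + 0.39·0.245498 + 0.15·0.981732 = 0.440652.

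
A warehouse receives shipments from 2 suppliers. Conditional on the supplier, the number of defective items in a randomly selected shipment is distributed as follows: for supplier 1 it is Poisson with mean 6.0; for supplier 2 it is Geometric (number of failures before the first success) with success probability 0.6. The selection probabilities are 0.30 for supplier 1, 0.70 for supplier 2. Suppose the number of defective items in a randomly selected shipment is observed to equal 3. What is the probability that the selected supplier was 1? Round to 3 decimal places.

Likelihoods P(X=3 | ·): 1: 0.0892351; 2: 0.0384.
Posterior ∝ prior × likelihood. Numerator for 1: 0.3·0.0892351 = 0.0267705.
Normalizing constant: 0.3·0.0892351 + 0.7·0.0384 = 0.0536505.
P(1 | observation) = 0.0267705 / 0.0536505 = 0.49898.

0.499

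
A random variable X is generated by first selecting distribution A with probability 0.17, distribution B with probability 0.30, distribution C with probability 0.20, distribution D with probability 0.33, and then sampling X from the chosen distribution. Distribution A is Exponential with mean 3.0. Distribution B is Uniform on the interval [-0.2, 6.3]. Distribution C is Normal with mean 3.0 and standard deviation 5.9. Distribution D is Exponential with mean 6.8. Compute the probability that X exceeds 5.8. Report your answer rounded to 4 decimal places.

Conditional on each component, P(X > 5.8): A: 0.144665; B: 0.0769231; C: 0.317545; D: 0.42616.
By total probability, P(X > 5.8) = 0.17·0.144665 + 0.3·0.0769231 + 0.2·0.317545 + 0.33·0.42616 = 0.251812.

0.2518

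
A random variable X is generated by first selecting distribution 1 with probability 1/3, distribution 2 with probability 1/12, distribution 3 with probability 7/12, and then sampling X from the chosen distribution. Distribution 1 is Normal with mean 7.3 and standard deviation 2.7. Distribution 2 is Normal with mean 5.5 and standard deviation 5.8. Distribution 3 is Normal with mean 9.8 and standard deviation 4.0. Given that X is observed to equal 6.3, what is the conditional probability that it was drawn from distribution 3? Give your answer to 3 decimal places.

Likelihoods f(6.3 | ·): 1: 0.137962; 2: 0.068132; 3: 0.0680137.
Posterior ∝ prior × likelihood. Numerator for 3: 0.583333·0.0680137 = 0.0396747.
Normalizing constant: 0.333333·0.137962 + 0.0833333·0.068132 + 0.583333·0.0680137 = 0.0913397.
P(3 | observation) = 0.0396747 / 0.0913397 = 0.434364.

0.434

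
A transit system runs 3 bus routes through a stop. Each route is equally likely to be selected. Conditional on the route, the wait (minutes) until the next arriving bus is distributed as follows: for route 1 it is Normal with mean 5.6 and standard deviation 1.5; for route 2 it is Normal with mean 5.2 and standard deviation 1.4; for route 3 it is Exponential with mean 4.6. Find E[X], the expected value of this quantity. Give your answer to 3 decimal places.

5.133

Component means — 1: 5.6; 2: 5.2; 3: 4.6.
E[X] = 0.333333·5.6 + 0.333333·5.2 + 0.333333·4.6 = 5.13333.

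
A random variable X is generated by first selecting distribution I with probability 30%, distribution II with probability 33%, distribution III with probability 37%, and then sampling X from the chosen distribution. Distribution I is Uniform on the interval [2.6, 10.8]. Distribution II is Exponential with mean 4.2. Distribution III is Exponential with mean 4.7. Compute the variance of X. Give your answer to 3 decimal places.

Per component, I: μ=6.7, E[X²]=50.4933; II: μ=4.2, E[X²]=35.28; III: μ=4.7, E[X²]=44.18.
E[X] = 0.3·6.7 + 0.33·4.2 + 0.37·4.7 = 5.135.
E[X²] = 0.3·50.4933 + 0.33·35.28 + 0.37·44.18 = 43.137.
Var(X) = E[X²] − (E[X])² = 43.137 − 26.3682 = 16.7688.

16.769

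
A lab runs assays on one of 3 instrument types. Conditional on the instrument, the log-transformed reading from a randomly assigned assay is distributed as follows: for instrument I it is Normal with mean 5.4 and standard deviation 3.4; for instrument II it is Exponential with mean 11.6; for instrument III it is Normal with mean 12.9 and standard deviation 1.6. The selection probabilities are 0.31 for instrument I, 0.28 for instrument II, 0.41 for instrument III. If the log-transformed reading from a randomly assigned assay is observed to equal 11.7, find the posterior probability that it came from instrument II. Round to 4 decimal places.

Likelihoods f(11.7 | ·): I: 0.0210804; II: 0.0314415; III: 0.188211.
Posterior ∝ prior × likelihood. Numerator for II: 0.28·0.0314415 = 0.00880363.
Normalizing constant: 0.31·0.0210804 + 0.28·0.0314415 + 0.41·0.188211 = 0.092505.
P(II | observation) = 0.00880363 / 0.092505 = 0.0951692.

0.0952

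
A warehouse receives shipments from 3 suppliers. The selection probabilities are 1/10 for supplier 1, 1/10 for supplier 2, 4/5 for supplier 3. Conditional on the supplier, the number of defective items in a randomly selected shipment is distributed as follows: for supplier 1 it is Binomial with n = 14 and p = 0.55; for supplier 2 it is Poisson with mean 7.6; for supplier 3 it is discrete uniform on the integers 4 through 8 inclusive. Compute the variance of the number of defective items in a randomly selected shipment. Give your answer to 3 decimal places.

3.143

Per component, 1: μ=7.7, E[X²]=62.755; 2: μ=7.6, E[X²]=65.36; 3: μ=6, E[X²]=38.
E[X] = 0.1·7.7 + 0.1·7.6 + 0.8·6 = 6.33.
E[X²] = 0.1·62.755 + 0.1·65.36 + 0.8·38 = 43.2115.
Var(X) = E[X²] − (E[X])² = 43.2115 − 40.0689 = 3.1426.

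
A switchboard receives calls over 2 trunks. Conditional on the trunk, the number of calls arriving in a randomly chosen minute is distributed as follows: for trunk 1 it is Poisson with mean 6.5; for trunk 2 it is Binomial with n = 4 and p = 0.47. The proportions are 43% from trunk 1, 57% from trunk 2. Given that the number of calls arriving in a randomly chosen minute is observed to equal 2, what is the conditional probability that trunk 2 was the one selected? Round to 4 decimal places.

0.9395

Likelihoods P(X=2 | ·): 1: 0.0317602; 2: 0.372305.
Posterior ∝ prior × likelihood. Numerator for 2: 0.57·0.372305 = 0.212214.
Normalizing constant: 0.43·0.0317602 + 0.57·0.372305 = 0.225871.
P(2 | observation) = 0.212214 / 0.225871 = 0.939537.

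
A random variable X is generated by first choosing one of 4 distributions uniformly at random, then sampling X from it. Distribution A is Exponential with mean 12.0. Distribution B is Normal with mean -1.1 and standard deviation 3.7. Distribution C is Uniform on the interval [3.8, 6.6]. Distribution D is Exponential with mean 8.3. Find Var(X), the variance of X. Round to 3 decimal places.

Per component, A: μ=12, E[X²]=288; B: μ=-1.1, E[X²]=14.9; C: μ=5.2, E[X²]=27.6933; D: μ=8.3, E[X²]=137.78.
E[X] = 0.25·12 + 0.25·-1.1 + 0.25·5.2 + 0.25·8.3 = 6.1.
E[X²] = 0.25·288 + 0.25·14.9 + 0.25·27.6933 + 0.25·137.78 = 117.093.
Var(X) = E[X²] − (E[X])² = 117.093 − 37.21 = 79.8833.

79.883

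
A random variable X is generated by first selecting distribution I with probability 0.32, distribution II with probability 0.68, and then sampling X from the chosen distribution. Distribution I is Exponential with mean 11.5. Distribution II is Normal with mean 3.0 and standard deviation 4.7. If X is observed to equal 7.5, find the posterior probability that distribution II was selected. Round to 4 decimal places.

Likelihoods f(7.5 | ·): I: 0.0452967; II: 0.0536726.
Posterior ∝ prior × likelihood. Numerator for II: 0.68·0.0536726 = 0.0364973.
Normalizing constant: 0.32·0.0452967 + 0.68·0.0536726 = 0.0509923.
P(II | observation) = 0.0364973 / 0.0509923 = 0.715742.

0.7157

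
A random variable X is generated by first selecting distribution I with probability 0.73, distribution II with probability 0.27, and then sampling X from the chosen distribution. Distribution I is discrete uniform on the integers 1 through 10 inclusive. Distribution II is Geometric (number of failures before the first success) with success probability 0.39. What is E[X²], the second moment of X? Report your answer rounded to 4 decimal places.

29.8484

For each component E[X²] = Var + (mean)², giving I: 38.5; II: 6.45694.
Overall E[X²] = 0.73·38.5 + 0.27·6.45694 = 29.8484.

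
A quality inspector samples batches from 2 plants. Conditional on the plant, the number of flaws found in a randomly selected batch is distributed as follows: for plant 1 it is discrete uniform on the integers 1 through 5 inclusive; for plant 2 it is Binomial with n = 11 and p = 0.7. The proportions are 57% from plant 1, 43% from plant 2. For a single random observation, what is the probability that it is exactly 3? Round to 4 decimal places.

0.1156

Conditional on each plant, P(X = 3): 1: 0.2; 2: 0.0037132.
By total probability, P(X = 3) = 0.57·0.2 + 0.43·0.0037132 = 0.115597.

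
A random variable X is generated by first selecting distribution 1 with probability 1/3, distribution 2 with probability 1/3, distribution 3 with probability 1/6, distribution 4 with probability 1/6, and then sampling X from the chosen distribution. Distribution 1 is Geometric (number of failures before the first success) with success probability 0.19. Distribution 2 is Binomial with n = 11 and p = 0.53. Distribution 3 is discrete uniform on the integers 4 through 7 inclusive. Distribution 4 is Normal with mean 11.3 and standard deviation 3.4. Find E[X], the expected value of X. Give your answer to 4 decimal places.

6.1644

Component means — 1: 4.26316; 2: 5.83; 3: 5.5; 4: 11.3.
E[X] = 0.333333·4.26316 + 0.333333·5.83 + 0.166667·5.5 + 0.166667·11.3 = 6.16439.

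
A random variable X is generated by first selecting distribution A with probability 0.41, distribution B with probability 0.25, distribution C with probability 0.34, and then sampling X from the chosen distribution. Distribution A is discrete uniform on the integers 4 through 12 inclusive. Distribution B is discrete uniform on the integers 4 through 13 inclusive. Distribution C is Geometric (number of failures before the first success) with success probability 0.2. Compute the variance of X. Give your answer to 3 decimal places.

15.573

Per component, A: μ=8, E[X²]=70.6667; B: μ=8.5, E[X²]=80.5; C: μ=4, E[X²]=36.
E[X] = 0.41·8 + 0.25·8.5 + 0.34·4 = 6.765.
E[X²] = 0.41·70.6667 + 0.25·80.5 + 0.34·36 = 61.3383.
Var(X) = E[X²] − (E[X])² = 61.3383 − 45.7652 = 15.5731.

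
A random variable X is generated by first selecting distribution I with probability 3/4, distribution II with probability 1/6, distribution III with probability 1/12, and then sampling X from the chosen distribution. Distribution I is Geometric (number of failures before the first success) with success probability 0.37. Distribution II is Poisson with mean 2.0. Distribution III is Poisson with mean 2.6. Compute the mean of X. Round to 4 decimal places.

1.8270

Component means — I: 1.7027; II: 2; III: 2.6.
E[X] = 0.75·1.7027 + 0.166667·2 + 0.0833333·2.6 = 1.82703.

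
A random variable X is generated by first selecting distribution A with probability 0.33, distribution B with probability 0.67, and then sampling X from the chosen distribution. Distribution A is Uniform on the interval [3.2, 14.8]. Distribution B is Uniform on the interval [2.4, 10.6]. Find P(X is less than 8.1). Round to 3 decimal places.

0.605

Conditional on each component, P(X < 8.1): A: 0.422414; B: 0.695122.
By total probability, P(X < 8.1) = 0.33·0.422414 + 0.67·0.695122 = 0.605128.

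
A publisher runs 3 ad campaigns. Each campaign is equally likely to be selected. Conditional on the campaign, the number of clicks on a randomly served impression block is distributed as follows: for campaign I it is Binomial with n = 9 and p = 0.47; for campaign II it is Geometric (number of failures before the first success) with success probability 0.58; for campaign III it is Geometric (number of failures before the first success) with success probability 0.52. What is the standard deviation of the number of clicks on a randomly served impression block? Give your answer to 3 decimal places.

2.083

Per component, I: μ=4.23, E[X²]=20.1348; II: μ=0.724138, E[X²]=1.77289; III: μ=0.923077, E[X²]=2.62722.
E[X] = 0.333333·4.23 + 0.333333·0.724138 + 0.333333·0.923077 = 1.95907.
E[X²] = 0.333333·20.1348 + 0.333333·1.77289 + 0.333333·2.62722 = 8.1783.
Var(X) = E[X²] − (E[X])² = 8.1783 − 3.83796 = 4.34034.
SD(X) = √4.34034 = 2.08335.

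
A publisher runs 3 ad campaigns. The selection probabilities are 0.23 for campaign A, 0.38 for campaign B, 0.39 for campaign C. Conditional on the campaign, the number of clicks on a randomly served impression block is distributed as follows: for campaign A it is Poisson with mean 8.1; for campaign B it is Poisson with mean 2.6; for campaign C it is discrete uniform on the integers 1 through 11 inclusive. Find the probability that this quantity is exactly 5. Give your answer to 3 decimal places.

Conditional on each campaign, P(X = 5): A: 0.088198; B: 0.0735394; C: 0.0909091.
By total probability, P(X = 5) = 0.23·0.088198 + 0.38·0.0735394 + 0.39·0.0909091 = 0.083685.

0.084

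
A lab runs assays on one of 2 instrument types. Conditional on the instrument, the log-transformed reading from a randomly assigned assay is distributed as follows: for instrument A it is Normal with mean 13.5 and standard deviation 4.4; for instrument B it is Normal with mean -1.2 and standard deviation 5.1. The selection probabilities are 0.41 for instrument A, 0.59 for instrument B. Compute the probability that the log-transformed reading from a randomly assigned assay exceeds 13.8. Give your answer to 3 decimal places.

Conditional on each instrument, P(X > 13.8): A: 0.47282; B: 0.00163484.
By total probability, P(X > 13.8) = 0.41·0.47282 + 0.59·0.00163484 = 0.194821.

0.195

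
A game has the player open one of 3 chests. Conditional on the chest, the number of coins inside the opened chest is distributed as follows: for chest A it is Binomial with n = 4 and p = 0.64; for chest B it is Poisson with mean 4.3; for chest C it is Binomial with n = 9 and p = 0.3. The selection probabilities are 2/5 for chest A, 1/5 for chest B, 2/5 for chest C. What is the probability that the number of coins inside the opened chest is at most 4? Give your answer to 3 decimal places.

0.875

Conditional on each chest, P(X ≤ 4): A: 1; B: 0.570438; C: 0.901191.
By total probability, P(X ≤ 4) = 0.4·1 + 0.2·0.570438 + 0.4·0.901191 = 0.874564.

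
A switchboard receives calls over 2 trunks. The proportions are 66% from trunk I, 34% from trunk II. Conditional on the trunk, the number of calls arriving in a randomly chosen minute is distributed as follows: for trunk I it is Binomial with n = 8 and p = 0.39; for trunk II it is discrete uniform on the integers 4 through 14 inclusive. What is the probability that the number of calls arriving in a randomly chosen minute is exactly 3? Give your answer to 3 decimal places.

Conditional on each trunk, P(X = 3): I: 0.280563; II: 0.
By total probability, P(X = 3) = 0.66·0.280563 + 0.34·0 = 0.185172.

0.185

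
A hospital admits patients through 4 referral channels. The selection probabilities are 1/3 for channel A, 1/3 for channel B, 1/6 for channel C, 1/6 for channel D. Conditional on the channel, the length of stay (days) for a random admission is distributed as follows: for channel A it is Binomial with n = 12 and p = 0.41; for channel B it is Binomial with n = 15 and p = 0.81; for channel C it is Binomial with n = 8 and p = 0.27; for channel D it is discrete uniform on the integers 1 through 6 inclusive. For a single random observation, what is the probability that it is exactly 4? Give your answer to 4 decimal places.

0.1138

Conditional on each channel, P(X = 4): A: 0.205379; B: 6.84482e-06; C: 0.105644; D: 0.166667.
By total probability, P(X = 4) = 0.333333·0.205379 + 0.333333·6.84482e-06 + 0.166667·0.105644 + 0.166667·0.166667 = 0.113847.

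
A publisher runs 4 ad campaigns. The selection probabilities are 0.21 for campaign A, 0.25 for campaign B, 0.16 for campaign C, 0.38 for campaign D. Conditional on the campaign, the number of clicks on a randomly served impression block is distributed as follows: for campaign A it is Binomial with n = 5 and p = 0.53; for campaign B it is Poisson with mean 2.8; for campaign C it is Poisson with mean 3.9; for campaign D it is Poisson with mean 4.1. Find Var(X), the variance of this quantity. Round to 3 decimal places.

3.576

Per component, A: μ=2.65, E[X²]=8.268; B: μ=2.8, E[X²]=10.64; C: μ=3.9, E[X²]=19.11; D: μ=4.1, E[X²]=20.91.
E[X] = 0.21·2.65 + 0.25·2.8 + 0.16·3.9 + 0.38·4.1 = 3.4385.
E[X²] = 0.21·8.268 + 0.25·10.64 + 0.16·19.11 + 0.38·20.91 = 15.3997.
Var(X) = E[X²] − (E[X])² = 15.3997 − 11.8233 = 3.5764.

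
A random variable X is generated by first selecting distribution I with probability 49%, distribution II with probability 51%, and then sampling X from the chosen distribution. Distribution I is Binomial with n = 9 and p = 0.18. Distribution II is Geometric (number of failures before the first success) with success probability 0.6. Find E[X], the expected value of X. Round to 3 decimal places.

Component means — I: 1.62; II: 0.666667.
E[X] = 0.49·1.62 + 0.51·0.666667 = 1.1338.

1.134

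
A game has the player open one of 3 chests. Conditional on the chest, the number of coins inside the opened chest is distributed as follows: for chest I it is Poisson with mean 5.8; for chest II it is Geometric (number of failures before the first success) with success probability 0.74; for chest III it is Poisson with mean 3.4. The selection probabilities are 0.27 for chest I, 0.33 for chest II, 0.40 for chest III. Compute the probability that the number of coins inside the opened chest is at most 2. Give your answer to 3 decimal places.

0.479

Conditional on each chest, P(X ≤ 2): I: 0.0715108; II: 0.982424; III: 0.33974.
By total probability, P(X ≤ 2) = 0.27·0.0715108 + 0.33·0.982424 + 0.4·0.33974 = 0.479404.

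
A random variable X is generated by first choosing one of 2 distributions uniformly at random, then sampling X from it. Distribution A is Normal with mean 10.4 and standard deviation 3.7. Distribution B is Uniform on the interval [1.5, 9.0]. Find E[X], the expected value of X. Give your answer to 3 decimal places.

7.825

Component means — A: 10.4; B: 5.25.
E[X] = 0.5·10.4 + 0.5·5.25 = 7.825.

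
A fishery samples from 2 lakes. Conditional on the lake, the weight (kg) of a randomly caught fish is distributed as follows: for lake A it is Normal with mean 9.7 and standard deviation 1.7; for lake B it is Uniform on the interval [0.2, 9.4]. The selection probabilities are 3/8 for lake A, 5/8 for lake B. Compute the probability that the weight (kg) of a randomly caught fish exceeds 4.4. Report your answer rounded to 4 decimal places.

Conditional on each lake, P(X > 4.4): A: 0.999088; B: 0.543478.
By total probability, P(X > 4.4) = 0.375·0.999088 + 0.625·0.543478 = 0.714332.

0.7143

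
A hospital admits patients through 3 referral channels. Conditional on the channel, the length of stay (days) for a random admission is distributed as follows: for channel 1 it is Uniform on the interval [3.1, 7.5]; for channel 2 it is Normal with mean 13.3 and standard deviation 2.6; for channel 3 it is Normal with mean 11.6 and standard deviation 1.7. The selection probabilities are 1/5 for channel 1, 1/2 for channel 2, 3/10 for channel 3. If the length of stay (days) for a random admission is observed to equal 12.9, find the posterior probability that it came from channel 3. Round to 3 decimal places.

Likelihoods f(12.9 | ·): 1: 0; 2: 0.151634; 3: 0.175178.
Posterior ∝ prior × likelihood. Numerator for 3: 0.3·0.175178 = 0.0525533.
Normalizing constant: 0.2·0 + 0.5·0.151634 + 0.3·0.175178 = 0.12837.
P(3 | observation) = 0.0525533 / 0.12837 = 0.409388.

0.409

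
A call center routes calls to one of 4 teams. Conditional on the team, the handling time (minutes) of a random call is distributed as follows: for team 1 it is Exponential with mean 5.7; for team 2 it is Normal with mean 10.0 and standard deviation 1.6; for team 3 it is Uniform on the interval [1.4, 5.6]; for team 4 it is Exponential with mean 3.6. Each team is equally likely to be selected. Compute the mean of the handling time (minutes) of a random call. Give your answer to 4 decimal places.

5.7000

Component means — 1: 5.7; 2: 10; 3: 3.5; 4: 3.6.
E[X] = 0.25·5.7 + 0.25·10 + 0.25·3.5 + 0.25·3.6 = 5.7.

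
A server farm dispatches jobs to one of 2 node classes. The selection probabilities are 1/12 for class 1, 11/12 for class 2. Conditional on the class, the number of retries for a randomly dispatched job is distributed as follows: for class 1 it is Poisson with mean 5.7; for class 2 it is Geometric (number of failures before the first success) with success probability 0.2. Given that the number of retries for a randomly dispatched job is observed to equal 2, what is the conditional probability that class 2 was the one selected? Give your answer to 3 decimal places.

0.963

Likelihoods P(X=2 | ·): 1: 0.0543552; 2: 0.128.
Posterior ∝ prior × likelihood. Numerator for 2: 0.916667·0.128 = 0.117333.
Normalizing constant: 0.0833333·0.0543552 + 0.916667·0.128 = 0.121863.
P(2 | observation) = 0.117333 / 0.121863 = 0.96283.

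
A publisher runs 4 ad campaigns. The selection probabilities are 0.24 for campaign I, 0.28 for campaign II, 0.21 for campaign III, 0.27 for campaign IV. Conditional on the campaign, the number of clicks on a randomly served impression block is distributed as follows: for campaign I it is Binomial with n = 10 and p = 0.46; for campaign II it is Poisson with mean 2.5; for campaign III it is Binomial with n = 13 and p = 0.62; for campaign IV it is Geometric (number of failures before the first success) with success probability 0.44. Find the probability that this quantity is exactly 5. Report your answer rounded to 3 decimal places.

Conditional on each campaign, P(X = 5): I: 0.238319; II: 0.0668009; III: 0.0512632; IV: 0.0242322.
By total probability, P(X = 5) = 0.24·0.238319 + 0.28·0.0668009 + 0.21·0.0512632 + 0.27·0.0242322 = 0.0932088.

0.093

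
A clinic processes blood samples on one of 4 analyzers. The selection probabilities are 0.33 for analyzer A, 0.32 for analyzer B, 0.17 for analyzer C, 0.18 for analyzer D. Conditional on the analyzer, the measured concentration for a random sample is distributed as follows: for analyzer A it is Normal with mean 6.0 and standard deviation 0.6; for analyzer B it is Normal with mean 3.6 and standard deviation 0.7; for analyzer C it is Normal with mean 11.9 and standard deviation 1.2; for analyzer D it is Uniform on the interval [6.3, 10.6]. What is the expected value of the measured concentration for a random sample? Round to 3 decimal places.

Component means — A: 6; B: 3.6; C: 11.9; D: 8.45.
E[X] = 0.33·6 + 0.32·3.6 + 0.17·11.9 + 0.18·8.45 = 6.676.

6.676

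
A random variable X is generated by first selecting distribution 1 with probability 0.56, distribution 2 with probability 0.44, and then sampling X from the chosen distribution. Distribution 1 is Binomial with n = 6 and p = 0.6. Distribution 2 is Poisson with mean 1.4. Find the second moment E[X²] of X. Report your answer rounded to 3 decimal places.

For each component E[X²] = Var + (mean)², giving 1: 14.4; 2: 3.36.
Overall E[X²] = 0.56·14.4 + 0.44·3.36 = 9.5424.

9.542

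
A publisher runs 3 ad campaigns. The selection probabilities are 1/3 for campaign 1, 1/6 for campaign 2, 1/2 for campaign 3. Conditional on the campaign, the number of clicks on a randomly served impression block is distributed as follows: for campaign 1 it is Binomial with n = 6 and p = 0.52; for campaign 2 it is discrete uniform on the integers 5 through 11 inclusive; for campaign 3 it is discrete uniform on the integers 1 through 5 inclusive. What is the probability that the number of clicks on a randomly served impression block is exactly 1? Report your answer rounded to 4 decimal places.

0.1265

Conditional on each campaign, P(X = 1): 1: 0.0794988; 2: 0; 3: 0.2.
By total probability, P(X = 1) = 0.333333·0.0794988 + 0.166667·0 + 0.5·0.2 = 0.1265.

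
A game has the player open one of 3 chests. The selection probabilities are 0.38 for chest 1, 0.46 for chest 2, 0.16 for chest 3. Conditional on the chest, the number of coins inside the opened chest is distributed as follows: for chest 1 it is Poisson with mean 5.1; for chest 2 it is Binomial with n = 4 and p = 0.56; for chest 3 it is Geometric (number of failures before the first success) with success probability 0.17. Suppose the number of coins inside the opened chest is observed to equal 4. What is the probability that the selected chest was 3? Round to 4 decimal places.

Likelihoods P(X=4 | ·): 1: 0.171857; 2: 0.098345; 3: 0.0806791.
Posterior ∝ prior × likelihood. Numerator for 3: 0.16·0.0806791 = 0.0129087.
Normalizing constant: 0.38·0.171857 + 0.46·0.098345 + 0.16·0.0806791 = 0.123453.
P(3 | observation) = 0.0129087 / 0.123453 = 0.104563.

0.1046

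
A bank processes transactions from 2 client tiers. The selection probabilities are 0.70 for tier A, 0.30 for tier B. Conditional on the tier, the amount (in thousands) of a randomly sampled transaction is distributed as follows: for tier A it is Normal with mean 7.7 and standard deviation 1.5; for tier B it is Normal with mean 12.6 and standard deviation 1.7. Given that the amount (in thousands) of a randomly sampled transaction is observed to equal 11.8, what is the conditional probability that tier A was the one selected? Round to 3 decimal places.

Likelihoods f(11.8 | ·): A: 0.00634582; B: 0.210074.
Posterior ∝ prior × likelihood. Numerator for A: 0.7·0.00634582 = 0.00444207.
Normalizing constant: 0.7·0.00634582 + 0.3·0.210074 = 0.0674644.
P(A | observation) = 0.00444207 / 0.0674644 = 0.0658432.

0.066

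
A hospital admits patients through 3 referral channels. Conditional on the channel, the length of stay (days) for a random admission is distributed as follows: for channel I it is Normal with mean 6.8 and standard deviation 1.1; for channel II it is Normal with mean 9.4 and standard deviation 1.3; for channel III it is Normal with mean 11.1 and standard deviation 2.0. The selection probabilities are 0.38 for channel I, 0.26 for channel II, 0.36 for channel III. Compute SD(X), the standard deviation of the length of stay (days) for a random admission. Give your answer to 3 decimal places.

2.410

Per component, I: μ=6.8, E[X²]=47.45; II: μ=9.4, E[X²]=90.05; III: μ=11.1, E[X²]=127.21.
E[X] = 0.38·6.8 + 0.26·9.4 + 0.36·11.1 = 9.024.
E[X²] = 0.38·47.45 + 0.26·90.05 + 0.36·127.21 = 87.2396.
Var(X) = E[X²] − (E[X])² = 87.2396 − 81.4326 = 5.80702.
SD(X) = √5.80702 = 2.40978.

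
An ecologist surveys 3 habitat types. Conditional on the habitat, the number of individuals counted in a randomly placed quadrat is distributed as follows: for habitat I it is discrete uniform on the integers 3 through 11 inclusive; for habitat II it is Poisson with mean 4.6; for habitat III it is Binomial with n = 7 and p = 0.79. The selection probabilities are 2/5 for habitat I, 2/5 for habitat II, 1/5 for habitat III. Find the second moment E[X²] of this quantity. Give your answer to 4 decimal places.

38.9191

For each component E[X²] = Var + (mean)², giving I: 55.6667; II: 25.76; III: 31.7422.
Overall E[X²] = 0.4·55.6667 + 0.4·25.76 + 0.2·31.7422 = 38.9191.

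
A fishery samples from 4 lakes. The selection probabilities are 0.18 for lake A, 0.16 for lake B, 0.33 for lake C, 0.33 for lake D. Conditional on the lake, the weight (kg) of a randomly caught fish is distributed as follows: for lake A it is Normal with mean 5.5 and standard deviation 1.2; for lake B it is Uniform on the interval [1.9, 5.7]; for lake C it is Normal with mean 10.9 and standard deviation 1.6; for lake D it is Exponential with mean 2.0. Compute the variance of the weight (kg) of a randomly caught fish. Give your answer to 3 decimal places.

16.618

Per component, A: μ=5.5, E[X²]=31.69; B: μ=3.8, E[X²]=15.6433; C: μ=10.9, E[X²]=121.37; D: μ=2, E[X²]=8.
E[X] = 0.18·5.5 + 0.16·3.8 + 0.33·10.9 + 0.33·2 = 5.855.
E[X²] = 0.18·31.69 + 0.16·15.6433 + 0.33·121.37 + 0.33·8 = 50.8992.
Var(X) = E[X²] − (E[X])² = 50.8992 − 34.281 = 16.6182.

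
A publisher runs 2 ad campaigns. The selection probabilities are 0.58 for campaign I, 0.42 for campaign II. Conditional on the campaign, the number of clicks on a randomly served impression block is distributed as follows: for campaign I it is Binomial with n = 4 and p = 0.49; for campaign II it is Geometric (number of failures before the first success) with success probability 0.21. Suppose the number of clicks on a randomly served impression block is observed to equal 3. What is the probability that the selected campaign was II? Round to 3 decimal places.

Likelihoods P(X=3 | ·): I: 0.240004; II: 0.103538.
Posterior ∝ prior × likelihood. Numerator for II: 0.42·0.103538 = 0.043486.
Normalizing constant: 0.58·0.240004 + 0.42·0.103538 = 0.182688.
P(II | observation) = 0.043486 / 0.182688 = 0.238034.

0.238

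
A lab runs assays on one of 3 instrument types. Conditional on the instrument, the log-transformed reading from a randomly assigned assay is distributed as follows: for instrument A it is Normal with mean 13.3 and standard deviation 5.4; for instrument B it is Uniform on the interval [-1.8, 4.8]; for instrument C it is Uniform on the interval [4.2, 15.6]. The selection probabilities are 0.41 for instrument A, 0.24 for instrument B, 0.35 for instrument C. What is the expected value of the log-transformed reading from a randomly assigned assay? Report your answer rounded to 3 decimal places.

Component means — A: 13.3; B: 1.5; C: 9.9.
E[X] = 0.41·13.3 + 0.24·1.5 + 0.35·9.9 = 9.278.

9.278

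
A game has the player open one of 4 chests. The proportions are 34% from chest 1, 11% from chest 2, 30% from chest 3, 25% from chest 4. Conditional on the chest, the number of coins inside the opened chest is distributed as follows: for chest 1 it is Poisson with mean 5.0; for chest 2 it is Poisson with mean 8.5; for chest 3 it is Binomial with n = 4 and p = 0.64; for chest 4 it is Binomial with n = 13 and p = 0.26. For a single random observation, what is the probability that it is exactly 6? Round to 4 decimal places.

0.0775

Conditional on each chest, P(X = 6): 1: 0.146223; 2: 0.106581; 3: 0; 4: 0.0644139.
By total probability, P(X = 6) = 0.34·0.146223 + 0.11·0.106581 + 0.3·0 + 0.25·0.0644139 = 0.0775431.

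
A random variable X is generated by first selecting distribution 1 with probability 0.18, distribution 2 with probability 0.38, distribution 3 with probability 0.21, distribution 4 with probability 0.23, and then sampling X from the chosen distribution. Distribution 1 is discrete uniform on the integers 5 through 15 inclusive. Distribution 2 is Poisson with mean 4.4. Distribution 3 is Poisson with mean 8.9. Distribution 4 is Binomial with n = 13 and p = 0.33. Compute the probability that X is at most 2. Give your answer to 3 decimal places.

Conditional on each component, P(X ≤ 2): 1: 0; 2: 0.185142; 3: 0.00675193; 4: 0.144326.
By total probability, P(X ≤ 2) = 0.18·0 + 0.38·0.185142 + 0.21·0.00675193 + 0.23·0.144326 = 0.104967.

0.105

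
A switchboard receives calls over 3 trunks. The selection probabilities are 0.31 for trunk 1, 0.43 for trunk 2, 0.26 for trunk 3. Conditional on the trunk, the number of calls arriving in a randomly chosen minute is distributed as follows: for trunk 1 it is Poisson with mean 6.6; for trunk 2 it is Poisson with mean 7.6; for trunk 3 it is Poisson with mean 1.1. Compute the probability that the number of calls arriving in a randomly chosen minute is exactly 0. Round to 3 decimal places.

Conditional on each trunk, P(X = 0): 1: 0.00136037; 2: 0.000500451; 3: 0.332871.
By total probability, P(X = 0) = 0.31·0.00136037 + 0.43·0.000500451 + 0.26·0.332871 = 0.0871834.

0.087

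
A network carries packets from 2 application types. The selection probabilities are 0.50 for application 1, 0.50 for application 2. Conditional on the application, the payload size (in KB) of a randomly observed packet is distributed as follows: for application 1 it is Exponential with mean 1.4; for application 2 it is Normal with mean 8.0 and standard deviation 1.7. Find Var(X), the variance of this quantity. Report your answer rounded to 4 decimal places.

13.3150

Per component, 1: μ=1.4, E[X²]=3.92; 2: μ=8, E[X²]=66.89.
E[X] = 0.5·1.4 + 0.5·8 = 4.7.
E[X²] = 0.5·3.92 + 0.5·66.89 = 35.405.
Var(X) = E[X²] − (E[X])² = 35.405 − 22.09 = 13.315.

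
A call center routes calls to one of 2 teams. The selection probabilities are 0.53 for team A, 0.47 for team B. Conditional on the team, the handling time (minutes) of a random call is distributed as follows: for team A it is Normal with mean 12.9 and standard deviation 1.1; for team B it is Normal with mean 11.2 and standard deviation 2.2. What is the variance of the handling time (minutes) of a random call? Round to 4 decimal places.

3.6360

Per component, A: μ=12.9, E[X²]=167.62; B: μ=11.2, E[X²]=130.28.
E[X] = 0.53·12.9 + 0.47·11.2 = 12.101.
E[X²] = 0.53·167.62 + 0.47·130.28 = 150.07.
Var(X) = E[X²] − (E[X])² = 150.07 − 146.434 = 3.636.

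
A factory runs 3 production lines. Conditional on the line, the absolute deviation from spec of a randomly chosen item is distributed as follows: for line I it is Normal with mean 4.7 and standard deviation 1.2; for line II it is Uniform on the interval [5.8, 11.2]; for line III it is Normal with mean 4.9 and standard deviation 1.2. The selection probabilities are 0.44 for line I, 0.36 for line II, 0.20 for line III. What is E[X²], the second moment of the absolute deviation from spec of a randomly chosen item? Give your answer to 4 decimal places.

42.3280

For each component E[X²] = Var + (mean)², giving I: 23.53; II: 74.68; III: 25.45.
Overall E[X²] = 0.44·23.53 + 0.36·74.68 + 0.2·25.45 = 42.328.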